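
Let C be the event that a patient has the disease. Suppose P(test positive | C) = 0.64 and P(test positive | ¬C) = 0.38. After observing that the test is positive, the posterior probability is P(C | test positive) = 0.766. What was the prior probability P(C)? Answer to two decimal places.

P(C) = 0.66

Bayes' rule in odds form gives O(C|E) = O(C)·[P(E|C)/P(E|¬C)], hence O(C) = O(C|E)/LR.
Posterior odds = 0.766/(1−0.766) = 3.2735. LR = 0.64/0.38 = 1.6842.
Prior odds = 3.2735/1.6842 = 1.9437, so P(C) = 1.9437/(1+1.9437) ≈ 0.66.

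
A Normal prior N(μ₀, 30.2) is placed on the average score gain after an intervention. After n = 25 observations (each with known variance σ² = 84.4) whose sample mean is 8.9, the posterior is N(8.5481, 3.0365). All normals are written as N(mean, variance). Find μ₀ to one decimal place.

μ₀ = 5.4

With known observation variance, the Normal–Normal posterior has precision τ_n = τ₀ + n/σ² and mean μ_n = (τ₀μ₀ + (n/σ²)x̄)/τ_n.
Here τ₀ = 1/30.2 = 0.033113 and τ_data = 25/84.4 = 0.296209, so τ_n = 0.329322.
Rearranging for μ₀: μ₀ = (μ_n·τ_n − τ_data·x̄)/τ₀ = (8.5481·0.329322 − 0.296209·8.9) / 0.033113 = 0.178817/0.033113 ≈ 5.4.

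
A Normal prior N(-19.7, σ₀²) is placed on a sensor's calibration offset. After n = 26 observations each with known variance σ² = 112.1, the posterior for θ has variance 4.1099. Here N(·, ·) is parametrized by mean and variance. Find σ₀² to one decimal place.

σ₀² = 87.9

Posterior precision equals prior precision plus data precision: 1/σ_n² = 1/σ₀² + n/σ².
So 1/σ₀² = 1/4.1099 − 26/112.1 = 0.243315 − 0.231936 = 0.011379.
Hence σ₀² = 1/0.011379 ≈ 87.9.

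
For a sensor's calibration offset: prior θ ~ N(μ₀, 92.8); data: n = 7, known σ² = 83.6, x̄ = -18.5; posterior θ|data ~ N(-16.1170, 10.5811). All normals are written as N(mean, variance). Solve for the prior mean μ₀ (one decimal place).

μ₀ = 2.4

The posterior mean is a precision-weighted average: μ_n = (τ₀μ₀ + τ_data·x̄)/(τ₀+τ_data), with τ₀=1/σ₀² and τ_data=n/σ².
Here τ₀ = 1/92.8 = 0.010776 and τ_data = 7/83.6 = 0.083732, so τ_n = 0.094508.
Rearranging for μ₀: μ₀ = (μ_n·τ_n − τ_data·x̄)/τ₀ = (-16.1170·0.094508 − 0.083732·-18.5) / 0.010776 = 0.025857/0.010776 ≈ 2.4.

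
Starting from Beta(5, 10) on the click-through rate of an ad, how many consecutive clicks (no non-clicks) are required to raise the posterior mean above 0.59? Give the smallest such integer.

k = 10

After k clicks and 0 non-clicks the posterior is Beta(5+k, 10), with mean (5+k)/(5+10+k).
Set (5+k)/(15+k) > 0.59 and solve: k > (0.59·15 − 5)/(1 − 0.59) = 9.390.
The smallest integer exceeding 9.390 is 10.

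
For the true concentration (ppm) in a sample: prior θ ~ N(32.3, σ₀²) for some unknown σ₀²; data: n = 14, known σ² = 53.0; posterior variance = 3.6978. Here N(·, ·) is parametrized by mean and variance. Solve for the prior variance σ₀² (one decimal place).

σ₀² = 159.2

For the Normal–Normal model with known σ², precisions add: τ_n = τ₀ + n/σ².
So 1/σ₀² = 1/3.6978 − 14/53.0 = 0.270431 − 0.264151 = 0.006280.
Hence σ₀² = 1/0.006280 ≈ 159.2.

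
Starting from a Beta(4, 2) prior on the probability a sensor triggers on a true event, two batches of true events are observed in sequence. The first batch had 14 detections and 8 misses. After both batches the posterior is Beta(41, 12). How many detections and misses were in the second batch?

Sequential conjugate updates are equivalent to a single update on the pooled data, so total successes = posterior α − prior α and total failures = posterior β − prior β.
Total across both batches: 41−4=37 detections, 12−2=10 misses.
Subtract the first batch: 37−14=23 detections and 10−8=2 misses.

23 detections and 2 misses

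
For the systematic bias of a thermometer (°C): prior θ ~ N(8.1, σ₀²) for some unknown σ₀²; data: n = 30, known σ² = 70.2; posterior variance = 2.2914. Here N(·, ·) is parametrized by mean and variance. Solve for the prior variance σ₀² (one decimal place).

For the Normal–Normal model with known σ², precisions add: τ_n = τ₀ + n/σ².
So 1/σ₀² = 1/2.2914 − 30/70.2 = 0.436414 − 0.427350 = 0.009064.
Hence σ₀² = 1/0.009064 ≈ 110.3.

σ₀² = 110.3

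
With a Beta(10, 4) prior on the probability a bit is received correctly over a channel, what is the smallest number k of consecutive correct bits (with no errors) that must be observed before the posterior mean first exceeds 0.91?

k = 31

After k correct bits and 0 errors the posterior is Beta(10+k, 4), with mean (10+k)/(10+4+k).
Set (10+k)/(14+k) > 0.91 and solve: k > (0.91·14 − 10)/(1 − 0.91) = 30.444.
The smallest integer exceeding 30.444 is 31.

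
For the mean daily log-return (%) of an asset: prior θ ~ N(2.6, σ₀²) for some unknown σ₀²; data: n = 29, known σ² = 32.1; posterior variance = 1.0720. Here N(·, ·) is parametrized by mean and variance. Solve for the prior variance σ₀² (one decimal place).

σ₀² = 34.0

For the Normal–Normal model with known σ², precisions add: τ_n = τ₀ + n/σ².
So 1/σ₀² = 1/1.0720 − 29/32.1 = 0.932836 − 0.903427 = 0.029409.
Hence σ₀² = 1/0.029409 ≈ 34.0.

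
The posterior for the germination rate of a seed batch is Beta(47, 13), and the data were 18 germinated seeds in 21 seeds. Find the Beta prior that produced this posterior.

Beta(29, 10)

Under Beta–binomial conjugacy the posterior parameters are (α+s, β+f).
Subtract the data counts: 47−18=29, 13−3=10.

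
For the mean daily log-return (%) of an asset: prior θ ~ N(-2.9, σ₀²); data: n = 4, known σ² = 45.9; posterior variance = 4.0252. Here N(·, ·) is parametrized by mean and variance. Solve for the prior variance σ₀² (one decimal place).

σ₀² = 6.2

Posterior precision equals prior precision plus data precision: 1/σ_n² = 1/σ₀² + n/σ².
So 1/σ₀² = 1/4.0252 − 4/45.9 = 0.248435 − 0.087146 = 0.161289.
Hence σ₀² = 1/0.161289 ≈ 6.2.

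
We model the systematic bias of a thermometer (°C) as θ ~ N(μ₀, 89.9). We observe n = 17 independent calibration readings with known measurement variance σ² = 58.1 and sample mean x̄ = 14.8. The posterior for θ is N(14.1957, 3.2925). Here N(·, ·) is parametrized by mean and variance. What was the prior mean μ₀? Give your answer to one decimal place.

μ₀ = -1.7

The posterior mean is a precision-weighted average: μ_n = (τ₀μ₀ + τ_data·x̄)/(τ₀+τ_data), with τ₀=1/σ₀² and τ_data=n/σ².
Here τ₀ = 1/89.9 = 0.011123 and τ_data = 17/58.1 = 0.292599, so τ_n = 0.303722.
Rearranging for μ₀: μ₀ = (μ_n·τ_n − τ_data·x̄)/τ₀ = (14.1957·0.303722 − 0.292599·14.8) / 0.011123 = -0.018919/0.011123 ≈ -1.7.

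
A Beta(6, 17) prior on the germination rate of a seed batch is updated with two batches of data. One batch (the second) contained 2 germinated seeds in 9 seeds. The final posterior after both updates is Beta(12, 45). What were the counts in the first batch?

4 germinated seeds and 21 non-germinating seeds

Sequential conjugate updates are equivalent to a single update on the pooled data, so total successes = posterior α − prior α and total failures = posterior β − prior β.
Total across both batches: 12−6=6 germinated seeds, 45−17=28 non-germinating seeds.
Subtract the second batch: 6−2=4 germinated seeds and 28−7=21 non-germinating seeds.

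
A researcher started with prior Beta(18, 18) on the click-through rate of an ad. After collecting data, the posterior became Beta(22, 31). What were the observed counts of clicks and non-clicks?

Under Beta–binomial conjugacy the posterior parameters are (α+s, β+f).
So s = 22 − 18 = 4 and f = 31 − 18 = 13.

4 clicks and 13 non-clicks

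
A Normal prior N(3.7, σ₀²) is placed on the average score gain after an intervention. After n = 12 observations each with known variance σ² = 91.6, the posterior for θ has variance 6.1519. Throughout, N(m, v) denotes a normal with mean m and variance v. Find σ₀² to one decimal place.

σ₀² = 31.7

Posterior precision equals prior precision plus data precision: 1/σ_n² = 1/σ₀² + n/σ².
So 1/σ₀² = 1/6.1519 − 12/91.6 = 0.162551 − 0.131004 = 0.031547.
Hence σ₀² = 1/0.031547 ≈ 31.7.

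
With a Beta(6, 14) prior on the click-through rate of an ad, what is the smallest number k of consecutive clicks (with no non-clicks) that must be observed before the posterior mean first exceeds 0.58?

k = 14

After k clicks and 0 non-clicks the posterior is Beta(6+k, 14), with mean (6+k)/(6+14+k).
Set (6+k)/(20+k) > 0.58 and solve: k > (0.58·20 − 6)/(1 − 0.58) = 13.333.
The smallest integer exceeding 13.333 is 14.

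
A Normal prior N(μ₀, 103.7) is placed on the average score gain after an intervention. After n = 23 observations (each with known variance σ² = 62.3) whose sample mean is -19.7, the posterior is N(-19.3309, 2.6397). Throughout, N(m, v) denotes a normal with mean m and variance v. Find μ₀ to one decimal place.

The posterior mean is a precision-weighted average: μ_n = (τ₀μ₀ + τ_data·x̄)/(τ₀+τ_data), with τ₀=1/σ₀² and τ_data=n/σ².
Here τ₀ = 1/103.7 = 0.009643 and τ_data = 23/62.3 = 0.369181, so τ_n = 0.378824.
Rearranging for μ₀: μ₀ = (μ_n·τ_n − τ_data·x̄)/τ₀ = (-19.3309·0.378824 − 0.369181·-19.7) / 0.009643 = -0.050143/0.009643 ≈ -5.2.

μ₀ = -5.2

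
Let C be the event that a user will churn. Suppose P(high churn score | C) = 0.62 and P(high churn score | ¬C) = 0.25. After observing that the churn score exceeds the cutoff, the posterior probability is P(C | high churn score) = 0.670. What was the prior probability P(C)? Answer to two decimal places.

P(C) = 0.45

Bayes' rule in odds form gives O(C|E) = O(C)·[P(E|C)/P(E|¬C)], hence O(C) = O(C|E)/LR.
Posterior odds = 0.670/(1−0.670) = 2.0303. LR = 0.62/0.25 = 2.4800.
Prior odds = 2.0303/2.4800 = 0.8187, so P(C) = 0.8187/(1+0.8187) ≈ 0.45.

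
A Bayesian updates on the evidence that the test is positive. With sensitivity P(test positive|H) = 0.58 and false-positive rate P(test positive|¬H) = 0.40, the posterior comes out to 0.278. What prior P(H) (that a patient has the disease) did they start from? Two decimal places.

Bayes' rule in odds form gives O(H|E) = O(H)·[P(E|H)/P(E|¬H)], hence O(H) = O(H|E)/LR.
Posterior odds = 0.278/(1−0.278) = 0.3850. LR = 0.58/0.40 = 1.4500.
Prior odds = 0.3850/1.4500 = 0.2655, so P(H) = 0.2655/(1+0.2655) ≈ 0.21.

P(H) = 0.21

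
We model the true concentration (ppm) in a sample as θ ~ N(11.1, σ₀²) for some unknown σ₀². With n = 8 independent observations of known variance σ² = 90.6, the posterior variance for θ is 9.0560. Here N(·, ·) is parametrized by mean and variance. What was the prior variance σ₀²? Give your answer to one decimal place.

σ₀² = 45.2

For the Normal–Normal model with known σ², precisions add: τ_n = τ₀ + n/σ².
So 1/σ₀² = 1/9.0560 − 8/90.6 = 0.110424 − 0.088300 = 0.022124.
Hence σ₀² = 1/0.022124 ≈ 45.2.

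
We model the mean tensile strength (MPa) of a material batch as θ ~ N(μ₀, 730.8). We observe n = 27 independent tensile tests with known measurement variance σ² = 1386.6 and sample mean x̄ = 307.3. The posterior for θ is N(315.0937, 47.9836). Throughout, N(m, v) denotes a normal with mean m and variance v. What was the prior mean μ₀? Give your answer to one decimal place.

With known observation variance, the Normal–Normal posterior has precision τ_n = τ₀ + n/σ² and mean μ_n = (τ₀μ₀ + (n/σ²)x̄)/τ_n.
Here τ₀ = 1/730.8 = 0.001368 and τ_data = 27/1386.6 = 0.019472, so τ_n = 0.020840.
Rearranging for μ₀: μ₀ = (μ_n·τ_n − τ_data·x̄)/τ₀ = (315.0937·0.020840 − 0.019472·307.3) / 0.001368 = 0.582807/0.001368 ≈ 426.0.

μ₀ = 426.0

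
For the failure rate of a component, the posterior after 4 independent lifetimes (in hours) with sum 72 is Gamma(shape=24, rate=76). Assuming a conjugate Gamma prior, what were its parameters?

Gamma(shape=20, rate=4)

Gamma–exponential conjugacy: posterior shape = α + n, posterior rate = β + Σtᵢ.
So α = 24 − 4 = 20 and β = 76 − 72 = 4.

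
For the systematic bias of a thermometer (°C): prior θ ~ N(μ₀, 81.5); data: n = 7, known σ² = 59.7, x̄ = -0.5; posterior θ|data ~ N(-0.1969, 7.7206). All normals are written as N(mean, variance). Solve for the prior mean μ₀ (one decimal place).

With known observation variance, the Normal–Normal posterior has precision τ_n = τ₀ + n/σ² and mean μ_n = (τ₀μ₀ + (n/σ²)x̄)/τ_n.
Here τ₀ = 1/81.5 = 0.012270 and τ_data = 7/59.7 = 0.117253, so τ_n = 0.129523.
Rearranging for μ₀: μ₀ = (μ_n·τ_n − τ_data·x̄)/τ₀ = (-0.1969·0.129523 − 0.117253·-0.5) / 0.012270 = 0.033123/0.012270 ≈ 2.7.

μ₀ = 2.7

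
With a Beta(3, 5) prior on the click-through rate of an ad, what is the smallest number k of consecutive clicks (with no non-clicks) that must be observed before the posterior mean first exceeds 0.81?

k = 19

After k clicks and 0 non-clicks the posterior is Beta(3+k, 5), with mean (3+k)/(3+5+k).
Set (3+k)/(8+k) > 0.81 and solve: k > (0.81·8 − 3)/(1 − 0.81) = 18.316.
The smallest integer exceeding 18.316 is 19.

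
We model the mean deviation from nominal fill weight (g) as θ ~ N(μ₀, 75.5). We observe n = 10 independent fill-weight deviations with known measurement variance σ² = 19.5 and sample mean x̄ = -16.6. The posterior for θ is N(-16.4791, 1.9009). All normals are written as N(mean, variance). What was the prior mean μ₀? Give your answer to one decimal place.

μ₀ = -11.8

The posterior mean is a precision-weighted average: μ_n = (τ₀μ₀ + τ_data·x̄)/(τ₀+τ_data), with τ₀=1/σ₀² and τ_data=n/σ².
Here τ₀ = 1/75.5 = 0.013245 and τ_data = 10/19.5 = 0.512821, so τ_n = 0.526066.
Rearranging for μ₀: μ₀ = (μ_n·τ_n − τ_data·x̄)/τ₀ = (-16.4791·0.526066 − 0.512821·-16.6) / 0.013245 = -0.156266/0.013245 ≈ -11.8.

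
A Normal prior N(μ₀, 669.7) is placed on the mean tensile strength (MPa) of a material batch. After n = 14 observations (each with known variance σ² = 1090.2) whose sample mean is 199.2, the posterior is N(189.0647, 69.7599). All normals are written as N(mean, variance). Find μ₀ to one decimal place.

With known observation variance, the Normal–Normal posterior has precision τ_n = τ₀ + n/σ² and mean μ_n = (τ₀μ₀ + (n/σ²)x̄)/τ_n.
Here τ₀ = 1/669.7 = 0.001493 and τ_data = 14/1090.2 = 0.012842, so τ_n = 0.014335.
Rearranging for μ₀: μ₀ = (μ_n·τ_n − τ_data·x̄)/τ₀ = (189.0647·0.014335 − 0.012842·199.2) / 0.001493 = 0.152116/0.001493 ≈ 101.9.

μ₀ = 101.9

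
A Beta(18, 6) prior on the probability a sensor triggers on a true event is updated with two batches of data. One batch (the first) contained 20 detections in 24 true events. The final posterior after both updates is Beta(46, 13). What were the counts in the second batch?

Sequential conjugate updates are equivalent to a single update on the pooled data, so total successes = posterior α − prior α and total failures = posterior β − prior β.
Total across both batches: 46−18=28 detections, 13−6=7 misses.
Subtract the first batch: 28−20=8 detections and 7−4=3 misses.

8 detections and 3 misses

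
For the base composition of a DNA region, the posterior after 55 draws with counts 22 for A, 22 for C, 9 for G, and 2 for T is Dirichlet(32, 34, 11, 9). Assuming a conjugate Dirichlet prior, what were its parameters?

Dirichlet(10, 12, 2, 7)

For a Dirichlet(α) prior with multinomial counts c, the posterior is Dirichlet(α + c) componentwise.
Subtract each count from the matching posterior parameter: 32−22=10, 34−22=12, 11−9=2, 9−2=7.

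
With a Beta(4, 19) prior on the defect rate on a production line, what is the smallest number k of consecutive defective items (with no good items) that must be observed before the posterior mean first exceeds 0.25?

After k defective items and 0 good items the posterior is Beta(4+k, 19), with mean (4+k)/(4+19+k).
Set (4+k)/(23+k) > 0.25 and solve: k > (0.25·23 − 4)/(1 − 0.25) = 2.333.
The smallest integer exceeding 2.333 is 3, and checking k=3: (7)/(26) = 0.2692 > 0.25.

k = 3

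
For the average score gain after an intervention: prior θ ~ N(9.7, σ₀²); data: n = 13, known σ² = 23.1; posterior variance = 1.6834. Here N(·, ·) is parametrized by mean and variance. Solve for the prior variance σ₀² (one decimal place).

σ₀² = 32.0

For the Normal–Normal model with known σ², precisions add: τ_n = τ₀ + n/σ².
So 1/σ₀² = 1/1.6834 − 13/23.1 = 0.594036 − 0.562771 = 0.031265.
Hence σ₀² = 1/0.031265 ≈ 32.0.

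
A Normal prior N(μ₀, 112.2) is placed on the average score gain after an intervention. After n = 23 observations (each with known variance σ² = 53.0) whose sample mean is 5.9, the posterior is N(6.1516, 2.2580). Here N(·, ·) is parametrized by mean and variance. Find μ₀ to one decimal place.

With known observation variance, the Normal–Normal posterior has precision τ_n = τ₀ + n/σ² and mean μ_n = (τ₀μ₀ + (n/σ²)x̄)/τ_n.
Here τ₀ = 1/112.2 = 0.008913 and τ_data = 23/53.0 = 0.433962, so τ_n = 0.442875.
Rearranging for μ₀: μ₀ = (μ_n·τ_n − τ_data·x̄)/τ₀ = (6.1516·0.442875 − 0.433962·5.9) / 0.008913 = 0.164014/0.008913 ≈ 18.4.

μ₀ = 18.4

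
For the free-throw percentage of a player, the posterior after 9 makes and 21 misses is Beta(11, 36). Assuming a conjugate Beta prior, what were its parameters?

Beta(2, 15)

A Beta(a, b) prior with s successes and f failures in binomial data gives a Beta(a+s, b+f) posterior.
Subtract the data counts: 11−9=2, 36−21=15.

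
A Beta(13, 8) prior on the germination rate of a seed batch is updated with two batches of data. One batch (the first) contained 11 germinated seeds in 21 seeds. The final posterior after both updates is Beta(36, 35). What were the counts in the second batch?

12 germinated seeds and 17 non-germinating seeds

Because Beta–binomial updating is additive in the counts, the combined data contributed (α_post−α_prior, β_post−β_prior) successes and failures.
Total across both batches: 36−13=23 germinated seeds, 35−8=27 non-germinating seeds.
Subtract the first batch: 23−11=12 germinated seeds and 27−10=17 non-germinating seeds.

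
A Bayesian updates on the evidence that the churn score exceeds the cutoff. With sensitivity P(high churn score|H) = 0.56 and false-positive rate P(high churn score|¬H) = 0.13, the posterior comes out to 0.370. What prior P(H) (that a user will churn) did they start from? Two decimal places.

In odds form, posterior odds = prior odds × likelihood ratio, so prior odds = posterior odds ÷ LR.
Posterior odds = 0.370/(1−0.370) = 0.5873. LR = 0.56/0.13 = 4.3077.
Prior odds = 0.5873/4.3077 = 0.1363, so P(H) = 0.1363/(1+0.1363) ≈ 0.12.

P(H) = 0.12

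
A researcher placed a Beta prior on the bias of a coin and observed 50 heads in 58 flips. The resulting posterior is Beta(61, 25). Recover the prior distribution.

Beta(11, 17)

Under Beta–binomial conjugacy the posterior parameters are (α+s, β+f).
So α = 61 − 50 = 11 and β = 25 − 8 = 17.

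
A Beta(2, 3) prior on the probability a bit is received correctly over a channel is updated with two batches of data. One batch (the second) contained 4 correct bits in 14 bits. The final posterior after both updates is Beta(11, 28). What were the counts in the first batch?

Because Beta–binomial updating is additive in the counts, the combined data contributed (α_post−α_prior, β_post−β_prior) successes and failures.
Total across both batches: 11−2=9 correct bits, 28−3=25 errors.
Subtract the second batch: 9−4=5 correct bits and 25−10=15 errors.

5 correct bits and 15 errors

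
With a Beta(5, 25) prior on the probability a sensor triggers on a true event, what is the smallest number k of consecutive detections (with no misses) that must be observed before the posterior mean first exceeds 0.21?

k = 2

After k detections and 0 misses the posterior is Beta(5+k, 25), with mean (5+k)/(5+25+k).
Set (5+k)/(30+k) > 0.21 and solve: k > (0.21·30 − 5)/(1 − 0.21) = 1.646.
The smallest integer exceeding 1.646 is 2, and checking k=2: (7)/(32) = 0.2188 > 0.21.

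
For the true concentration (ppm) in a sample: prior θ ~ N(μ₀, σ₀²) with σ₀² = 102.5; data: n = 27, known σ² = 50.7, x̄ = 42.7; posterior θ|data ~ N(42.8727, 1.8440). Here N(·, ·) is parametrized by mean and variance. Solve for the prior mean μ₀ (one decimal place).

The posterior mean is a precision-weighted average: μ_n = (τ₀μ₀ + τ_data·x̄)/(τ₀+τ_data), with τ₀=1/σ₀² and τ_data=n/σ².
Here τ₀ = 1/102.5 = 0.009756 and τ_data = 27/50.7 = 0.532544, so τ_n = 0.542300.
Rearranging for μ₀: μ₀ = (μ_n·τ_n − τ_data·x̄)/τ₀ = (42.8727·0.542300 − 0.532544·42.7) / 0.009756 = 0.510236/0.009756 ≈ 52.3.

μ₀ = 52.3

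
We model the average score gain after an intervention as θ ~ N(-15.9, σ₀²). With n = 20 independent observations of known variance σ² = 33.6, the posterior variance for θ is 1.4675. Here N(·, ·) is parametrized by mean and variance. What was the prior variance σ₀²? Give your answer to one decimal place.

σ₀² = 11.6

Posterior precision equals prior precision plus data precision: 1/σ_n² = 1/σ₀² + n/σ².
So 1/σ₀² = 1/1.4675 − 20/33.6 = 0.681431 − 0.595238 = 0.086193.
Hence σ₀² = 1/0.086193 ≈ 11.6.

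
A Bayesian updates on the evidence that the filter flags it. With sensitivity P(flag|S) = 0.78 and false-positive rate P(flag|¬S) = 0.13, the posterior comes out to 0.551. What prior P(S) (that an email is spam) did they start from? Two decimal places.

Bayes' rule in odds form gives O(S|E) = O(S)·[P(E|S)/P(E|¬S)], hence O(S) = O(S|E)/LR.
Posterior odds = 0.551/(1−0.551) = 1.2272. LR = 0.78/0.13 = 6.0000.
Prior odds = 1.2272/6.0000 = 0.2045, so P(S) = 0.2045/(1+0.2045) ≈ 0.17.

P(S) = 0.17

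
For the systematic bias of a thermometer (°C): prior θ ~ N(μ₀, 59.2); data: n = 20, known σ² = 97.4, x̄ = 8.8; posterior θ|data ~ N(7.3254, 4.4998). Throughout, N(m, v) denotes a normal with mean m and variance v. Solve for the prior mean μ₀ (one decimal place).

The posterior mean is a precision-weighted average: μ_n = (τ₀μ₀ + τ_data·x̄)/(τ₀+τ_data), with τ₀=1/σ₀² and τ_data=n/σ².
Here τ₀ = 1/59.2 = 0.016892 and τ_data = 20/97.4 = 0.205339, so τ_n = 0.222231.
Rearranging for μ₀: μ₀ = (μ_n·τ_n − τ_data·x̄)/τ₀ = (7.3254·0.222231 − 0.205339·8.8) / 0.016892 = -0.179052/0.016892 ≈ -10.6.

μ₀ = -10.6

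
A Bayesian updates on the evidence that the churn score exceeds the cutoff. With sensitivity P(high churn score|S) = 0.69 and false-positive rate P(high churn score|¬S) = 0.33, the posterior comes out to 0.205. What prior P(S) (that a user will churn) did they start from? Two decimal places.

Bayes' rule in odds form gives O(S|E) = O(S)·[P(E|S)/P(E|¬S)], hence O(S) = O(S|E)/LR.
Posterior odds = 0.205/(1−0.205) = 0.2579. LR = 0.69/0.33 = 2.0909.
Prior odds = 0.2579/2.0909 = 0.1233, so P(S) = 0.1233/(1+0.1233) ≈ 0.11.

P(S) = 0.11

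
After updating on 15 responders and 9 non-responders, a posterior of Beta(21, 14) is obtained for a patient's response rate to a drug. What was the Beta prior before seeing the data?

Beta(6, 5)

Under Beta–binomial conjugacy the posterior parameters are (a+s, b+f).
So a = 21 − 15 = 6 and b = 14 − 9 = 5.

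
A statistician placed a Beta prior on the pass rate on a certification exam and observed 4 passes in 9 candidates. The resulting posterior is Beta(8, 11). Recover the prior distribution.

Beta(4, 6)

Beta is conjugate to the binomial likelihood: posterior = Beta(α+s, β+f).
So α = 8 − 4 = 4 and β = 11 − 5 = 6.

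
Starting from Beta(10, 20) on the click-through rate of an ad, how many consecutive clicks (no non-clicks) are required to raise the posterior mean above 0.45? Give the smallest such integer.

After k clicks and 0 non-clicks the posterior is Beta(10+k, 20), with mean (10+k)/(10+20+k).
Set (10+k)/(30+k) > 0.45 and solve: k > (0.45·30 − 10)/(1 − 0.45) = 6.364.
The smallest integer exceeding 6.364 is 7.

k = 7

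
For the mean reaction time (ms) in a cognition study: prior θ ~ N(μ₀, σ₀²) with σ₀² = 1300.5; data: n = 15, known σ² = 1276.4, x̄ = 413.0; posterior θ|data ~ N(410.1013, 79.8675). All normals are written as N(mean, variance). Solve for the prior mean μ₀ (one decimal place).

μ₀ = 365.8

The posterior mean is a precision-weighted average: μ_n = (τ₀μ₀ + τ_data·x̄)/(τ₀+τ_data), with τ₀=1/σ₀² and τ_data=n/σ².
Here τ₀ = 1/1300.5 = 0.000769 and τ_data = 15/1276.4 = 0.011752, so τ_n = 0.012521.
Rearranging for μ₀: μ₀ = (μ_n·τ_n − τ_data·x̄)/τ₀ = (410.1013·0.012521 − 0.011752·413.0) / 0.000769 = 0.281302/0.000769 ≈ 365.8.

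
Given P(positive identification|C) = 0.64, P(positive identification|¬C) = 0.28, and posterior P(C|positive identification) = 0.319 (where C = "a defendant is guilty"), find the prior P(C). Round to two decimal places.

Bayes' rule in odds form gives O(C|E) = O(C)·[P(E|C)/P(E|¬C)], hence O(C) = O(C|E)/LR.
Posterior odds = 0.319/(1−0.319) = 0.4684. LR = 0.64/0.28 = 2.2857.
Prior odds = 0.4684/2.2857 = 0.2049, so P(C) = 0.2049/(1+0.2049) ≈ 0.17.

P(C) = 0.17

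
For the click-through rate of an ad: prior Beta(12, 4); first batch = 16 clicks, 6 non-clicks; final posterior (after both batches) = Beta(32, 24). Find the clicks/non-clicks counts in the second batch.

4 clicks and 14 non-clicks

Because Beta–binomial updating is additive in the counts, the combined data contributed (α_post−α_prior, β_post−β_prior) successes and failures.
Total across both batches: 32−12=20 clicks, 24−4=20 non-clicks.
Subtract the first batch: 20−16=4 clicks and 20−6=14 non-clicks.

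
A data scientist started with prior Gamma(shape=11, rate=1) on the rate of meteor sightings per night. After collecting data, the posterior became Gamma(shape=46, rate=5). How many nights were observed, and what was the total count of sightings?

n = 4 nights with total 35 sightings

Gamma–Poisson conjugacy: posterior shape = α + Σxᵢ, posterior rate = β + n.
Matching: Σxᵢ = 46 − 11 = 35 and n = 5 − 1 = 4.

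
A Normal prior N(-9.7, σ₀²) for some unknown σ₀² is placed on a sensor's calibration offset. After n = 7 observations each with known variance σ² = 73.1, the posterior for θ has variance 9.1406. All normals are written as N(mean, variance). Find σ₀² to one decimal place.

For the Normal–Normal model with known σ², precisions add: τ_n = τ₀ + n/σ².
So 1/σ₀² = 1/9.1406 − 7/73.1 = 0.109402 − 0.095759 = 0.013643.
Hence σ₀² = 1/0.013643 ≈ 73.3.

σ₀² = 73.3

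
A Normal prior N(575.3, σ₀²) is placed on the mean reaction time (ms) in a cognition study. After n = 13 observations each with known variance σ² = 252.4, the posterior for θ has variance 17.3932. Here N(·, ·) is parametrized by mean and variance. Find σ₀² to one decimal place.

σ₀² = 167.0

Posterior precision equals prior precision plus data precision: 1/σ_n² = 1/σ₀² + n/σ².
So 1/σ₀² = 1/17.3932 − 13/252.4 = 0.057494 − 0.051506 = 0.005988.
Hence σ₀² = 1/0.005988 ≈ 167.0.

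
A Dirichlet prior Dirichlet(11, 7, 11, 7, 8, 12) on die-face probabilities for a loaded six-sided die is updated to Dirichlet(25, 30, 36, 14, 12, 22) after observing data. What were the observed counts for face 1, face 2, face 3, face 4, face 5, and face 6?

counts (14, 23, 25, 7, 4, 10)

For a Dirichlet(α) prior with multinomial counts c, the posterior is Dirichlet(α + c) componentwise.
Counts are posterior − prior componentwise: 25−11=14, 30−7=23, 36−11=25, 14−7=7, 12−8=4, 22−12=10.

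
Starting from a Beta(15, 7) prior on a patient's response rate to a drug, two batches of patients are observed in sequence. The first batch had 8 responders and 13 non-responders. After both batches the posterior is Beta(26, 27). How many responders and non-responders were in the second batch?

Because Beta–binomial updating is additive in the counts, the combined data contributed (α_post−α_prior, β_post−β_prior) successes and failures.
Total across both batches: 26−15=11 responders, 27−7=20 non-responders.
Subtract the first batch: 11−8=3 responders and 20−13=7 non-responders.

3 responders and 7 non-responders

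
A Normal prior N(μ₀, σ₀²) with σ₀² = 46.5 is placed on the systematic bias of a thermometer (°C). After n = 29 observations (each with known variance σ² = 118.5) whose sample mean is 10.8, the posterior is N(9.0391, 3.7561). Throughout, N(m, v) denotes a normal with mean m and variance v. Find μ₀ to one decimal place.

μ₀ = -11.0

The posterior mean is a precision-weighted average: μ_n = (τ₀μ₀ + τ_data·x̄)/(τ₀+τ_data), with τ₀=1/σ₀² and τ_data=n/σ².
Here τ₀ = 1/46.5 = 0.021505 and τ_data = 29/118.5 = 0.244726, so τ_n = 0.266231.
Rearranging for μ₀: μ₀ = (μ_n·τ_n − τ_data·x̄)/τ₀ = (9.0391·0.266231 − 0.244726·10.8) / 0.021505 = -0.236552/0.021505 ≈ -11.0.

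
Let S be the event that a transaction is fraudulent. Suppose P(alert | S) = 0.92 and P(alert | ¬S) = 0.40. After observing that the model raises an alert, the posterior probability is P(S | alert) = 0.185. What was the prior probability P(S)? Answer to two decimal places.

Bayes' rule in odds form gives O(S|E) = O(S)·[P(E|S)/P(E|¬S)], hence O(S) = O(S|E)/LR.
Posterior odds = 0.185/(1−0.185) = 0.2270. LR = 0.92/0.40 = 2.3000.
Prior odds = 0.2270/2.3000 = 0.0987, so P(S) = 0.0987/(1+0.0987) ≈ 0.09.

P(S) = 0.09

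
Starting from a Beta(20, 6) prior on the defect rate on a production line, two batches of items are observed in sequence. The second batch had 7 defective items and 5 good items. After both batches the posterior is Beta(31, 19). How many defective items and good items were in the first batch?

Because Beta–binomial updating is additive in the counts, the combined data contributed (α_post−α_prior, β_post−β_prior) successes and failures.
Total across both batches: 31−20=11 defective items, 19−6=13 good items.
Subtract the second batch: 11−7=4 defective items and 13−5=8 good items.

4 defective items and 8 good items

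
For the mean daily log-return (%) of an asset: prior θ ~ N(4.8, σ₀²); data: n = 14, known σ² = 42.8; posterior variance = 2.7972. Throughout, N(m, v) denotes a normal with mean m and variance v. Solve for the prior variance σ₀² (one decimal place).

σ₀² = 32.9

Posterior precision equals prior precision plus data precision: 1/σ_n² = 1/σ₀² + n/σ².
So 1/σ₀² = 1/2.7972 − 14/42.8 = 0.357500 − 0.327103 = 0.030397.
Hence σ₀² = 1/0.030397 ≈ 32.9.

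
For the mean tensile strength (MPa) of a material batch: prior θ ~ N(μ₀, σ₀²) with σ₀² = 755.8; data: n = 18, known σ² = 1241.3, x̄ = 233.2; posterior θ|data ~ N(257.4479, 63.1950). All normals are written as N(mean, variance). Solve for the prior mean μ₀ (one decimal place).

With known observation variance, the Normal–Normal posterior has precision τ_n = τ₀ + n/σ² and mean μ_n = (τ₀μ₀ + (n/σ²)x̄)/τ_n.
Here τ₀ = 1/755.8 = 0.001323 and τ_data = 18/1241.3 = 0.014501, so τ_n = 0.015824.
Rearranging for μ₀: μ₀ = (μ_n·τ_n − τ_data·x̄)/τ₀ = (257.4479·0.015824 − 0.014501·233.2) / 0.001323 = 0.692222/0.001323 ≈ 523.2.

μ₀ = 523.2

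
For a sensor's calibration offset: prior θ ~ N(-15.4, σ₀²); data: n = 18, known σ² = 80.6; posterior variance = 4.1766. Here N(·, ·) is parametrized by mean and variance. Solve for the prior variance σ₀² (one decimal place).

For the Normal–Normal model with known σ², precisions add: τ_n = τ₀ + n/σ².
So 1/σ₀² = 1/4.1766 − 18/80.6 = 0.239429 − 0.223325 = 0.016104.
Hence σ₀² = 1/0.016104 ≈ 62.1.

σ₀² = 62.1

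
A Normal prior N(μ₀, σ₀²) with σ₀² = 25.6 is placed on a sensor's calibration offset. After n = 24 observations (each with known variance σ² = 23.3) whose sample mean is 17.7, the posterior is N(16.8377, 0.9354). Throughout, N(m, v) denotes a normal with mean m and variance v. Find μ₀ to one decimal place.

The posterior mean is a precision-weighted average: μ_n = (τ₀μ₀ + τ_data·x̄)/(τ₀+τ_data), with τ₀=1/σ₀² and τ_data=n/σ².
Here τ₀ = 1/25.6 = 0.039062 and τ_data = 24/23.3 = 1.030043, so τ_n = 1.069105.
Rearranging for μ₀: μ₀ = (μ_n·τ_n − τ_data·x̄)/τ₀ = (16.8377·1.069105 − 1.030043·17.7) / 0.039062 = -0.230492/0.039062 ≈ -5.9.

μ₀ = -5.9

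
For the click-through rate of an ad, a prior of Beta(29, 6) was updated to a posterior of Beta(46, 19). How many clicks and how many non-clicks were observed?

Under Beta–binomial conjugacy the posterior parameters are (α+s, β+f).
Match parameters: s=46−29=17, f=19−6=13.

17 clicks and 13 non-clicks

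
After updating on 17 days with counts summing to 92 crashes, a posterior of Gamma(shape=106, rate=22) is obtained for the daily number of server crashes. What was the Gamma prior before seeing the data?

Gamma(shape=14, rate=5)

A Gamma(α, β) prior (rate parametrization) on a Poisson rate with n observations summing to S gives posterior Gamma(α+S, β+n).
So α = 106 − 92 = 14 and β = 22 − 17 = 5.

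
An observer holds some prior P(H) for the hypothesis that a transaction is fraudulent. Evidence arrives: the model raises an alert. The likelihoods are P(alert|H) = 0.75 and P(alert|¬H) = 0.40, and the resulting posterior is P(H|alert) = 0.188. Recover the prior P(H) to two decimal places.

P(H) = 0.11

In odds form, posterior odds = prior odds × likelihood ratio, so prior odds = posterior odds ÷ LR.
Posterior odds = 0.188/(1−0.188) = 0.2315. LR = 0.75/0.40 = 1.8750.
Prior odds = 0.2315/1.8750 = 0.1235, so P(H) = 0.1235/(1+0.1235) ≈ 0.11.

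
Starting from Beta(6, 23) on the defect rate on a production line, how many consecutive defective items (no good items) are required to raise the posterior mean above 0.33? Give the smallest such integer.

After k defective items and 0 good items the posterior is Beta(6+k, 23), with mean (6+k)/(6+23+k).
Set (6+k)/(29+k) > 0.33 and solve: k > (0.33·29 − 6)/(1 − 0.33) = 5.328.
The smallest integer exceeding 5.328 is 6, and checking k=6: (12)/(35) = 0.3429 > 0.33.

k = 6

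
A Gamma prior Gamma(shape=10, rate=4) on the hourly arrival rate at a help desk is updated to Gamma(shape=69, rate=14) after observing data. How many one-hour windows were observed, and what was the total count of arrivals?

n = 10 one-hour windows with total 59 arrivals

Gamma–Poisson conjugacy: posterior shape = α + Σxᵢ, posterior rate = β + n.
Matching: Σxᵢ = 69 − 10 = 59 and n = 14 − 4 = 10.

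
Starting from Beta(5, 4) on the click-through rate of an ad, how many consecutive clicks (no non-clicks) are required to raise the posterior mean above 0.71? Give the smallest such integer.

k = 5

After k clicks and 0 non-clicks the posterior is Beta(5+k, 4), with mean (5+k)/(5+4+k).
Set (5+k)/(9+k) > 0.71 and solve: k > (0.71·9 − 5)/(1 − 0.71) = 4.793.
The smallest integer exceeding 4.793 is 5.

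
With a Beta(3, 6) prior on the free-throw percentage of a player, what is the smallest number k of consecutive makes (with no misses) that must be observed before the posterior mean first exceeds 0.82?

After k makes and 0 misses the posterior is Beta(3+k, 6), with mean (3+k)/(3+6+k).
Set (3+k)/(9+k) > 0.82 and solve: k > (0.82·9 − 3)/(1 − 0.82) = 24.333.
The smallest integer exceeding 24.333 is 25.

k = 25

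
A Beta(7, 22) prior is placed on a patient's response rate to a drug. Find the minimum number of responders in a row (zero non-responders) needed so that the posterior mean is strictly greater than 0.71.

After k responders and 0 non-responders the posterior is Beta(7+k, 22), with mean (7+k)/(7+22+k).
Set (7+k)/(29+k) > 0.71 and solve: k > (0.71·29 − 7)/(1 − 0.71) = 46.862.
The smallest integer exceeding 46.862 is 47, and checking k=47: (54)/(76) = 0.7105 > 0.71.

k = 47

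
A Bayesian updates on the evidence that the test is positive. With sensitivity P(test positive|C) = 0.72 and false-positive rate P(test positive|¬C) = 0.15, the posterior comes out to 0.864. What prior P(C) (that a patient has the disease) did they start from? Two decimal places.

In odds form, posterior odds = prior odds × likelihood ratio, so prior odds = posterior odds ÷ LR.
Posterior odds = 0.864/(1−0.864) = 6.3529. LR = 0.72/0.15 = 4.8000.
Prior odds = 6.3529/4.8000 = 1.3235, so P(C) = 1.3235/(1+1.3235) ≈ 0.57.

P(C) = 0.57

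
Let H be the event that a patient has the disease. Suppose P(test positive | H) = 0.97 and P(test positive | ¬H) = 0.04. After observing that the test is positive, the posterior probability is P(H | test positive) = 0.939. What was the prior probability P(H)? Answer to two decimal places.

Bayes' rule in odds form gives O(H|E) = O(H)·[P(E|H)/P(E|¬H)], hence O(H) = O(H|E)/LR.
Posterior odds = 0.939/(1−0.939) = 15.3934. LR = 0.97/0.04 = 24.2500.
Prior odds = 15.3934/24.2500 = 0.6348, so P(H) = 0.6348/(1+0.6348) ≈ 0.39.

P(H) = 0.39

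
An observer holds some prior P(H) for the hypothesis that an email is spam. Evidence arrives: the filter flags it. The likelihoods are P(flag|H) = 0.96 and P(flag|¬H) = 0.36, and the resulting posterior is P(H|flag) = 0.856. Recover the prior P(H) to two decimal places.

P(H) = 0.69

Bayes' rule in odds form gives O(H|E) = O(H)·[P(E|H)/P(E|¬H)], hence O(H) = O(H|E)/LR.
Posterior odds = 0.856/(1−0.856) = 5.9444. LR = 0.96/0.36 = 2.6667.
Prior odds = 5.9444/2.6667 = 2.2291, so P(H) = 2.2291/(1+2.2291) ≈ 0.69.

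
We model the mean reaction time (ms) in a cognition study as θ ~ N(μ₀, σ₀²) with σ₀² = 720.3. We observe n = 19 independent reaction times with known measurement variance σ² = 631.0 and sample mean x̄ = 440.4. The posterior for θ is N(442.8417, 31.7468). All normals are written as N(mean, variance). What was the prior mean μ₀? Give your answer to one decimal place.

μ₀ = 495.8

The posterior mean is a precision-weighted average: μ_n = (τ₀μ₀ + τ_data·x̄)/(τ₀+τ_data), with τ₀=1/σ₀² and τ_data=n/σ².
Here τ₀ = 1/720.3 = 0.001388 and τ_data = 19/631.0 = 0.030111, so τ_n = 0.031499.
Rearranging for μ₀: μ₀ = (μ_n·τ_n − τ_data·x̄)/τ₀ = (442.8417·0.031499 − 0.030111·440.4) / 0.001388 = 0.688186/0.001388 ≈ 495.8.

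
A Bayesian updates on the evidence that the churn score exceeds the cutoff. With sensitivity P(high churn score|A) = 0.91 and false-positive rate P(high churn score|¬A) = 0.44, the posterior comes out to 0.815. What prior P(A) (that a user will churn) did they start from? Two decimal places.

Bayes' rule in odds form gives O(A|E) = O(A)·[P(E|A)/P(E|¬A)], hence O(A) = O(A|E)/LR.
Posterior odds = 0.815/(1−0.815) = 4.4054. LR = 0.91/0.44 = 2.0682.
Prior odds = 4.4054/2.0682 = 2.1301, so P(A) = 2.1301/(1+2.1301) ≈ 0.68.

P(A) = 0.68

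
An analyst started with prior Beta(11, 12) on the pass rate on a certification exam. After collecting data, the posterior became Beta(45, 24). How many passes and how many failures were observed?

34 passes and 12 failures

A Beta(α, β) prior with s successes and f failures in binomial data gives a Beta(α+s, β+f) posterior.
So s = 45 − 11 = 34 and f = 24 − 12 = 12.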